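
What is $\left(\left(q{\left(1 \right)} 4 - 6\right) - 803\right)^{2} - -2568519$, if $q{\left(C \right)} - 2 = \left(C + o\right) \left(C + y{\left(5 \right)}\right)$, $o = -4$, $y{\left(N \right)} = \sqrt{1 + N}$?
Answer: $3230352 + 19512 \sqrt{6} \approx 3.2781 \cdot 10^{6}$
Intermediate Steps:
$q{\left(C \right)} = 2 + \left(-4 + C\right) \left(C + \sqrt{6}\right)$ ($q{\left(C \right)} = 2 + \left(C - 4\right) \left(C + \sqrt{1 + 5}\right) = 2 + \left(-4 + C\right) \left(C + \sqrt{6}\right)$)
$\left(\left(q{\left(1 \right)} 4 - 6\right) - 803\right)^{2} - -2568519 = \left(\left(\left(2 + 1^{2} - 4 - 4 \sqrt{6} + 1 \sqrt{6}\right) 4 - 6\right) - 803\right)^{2} - -2568519 = \left(\left(\left(2 + 1 - 4 - 4 \sqrt{6} + \sqrt{6}\right) 4 - 6\right) - 803\right)^{2} + 2568519 = \left(\left(\left(-1 - 3 \sqrt{6}\right) 4 - 6\right) - 803\right)^{2} + 2568519 = \left(\left(\left(-4 - 12 \sqrt{6}\right) - 6\right) - 803\right)^{2} + 2568519 = \left(\left(-10 - 12 \sqrt{6}\right) - 803\right)^{2} + 2568519 = \left(-813 - 12 \sqrt{6}\right)^{2} + 2568519 = 2568519 + \left(-813 - 12 \sqrt{6}\right)^{2}$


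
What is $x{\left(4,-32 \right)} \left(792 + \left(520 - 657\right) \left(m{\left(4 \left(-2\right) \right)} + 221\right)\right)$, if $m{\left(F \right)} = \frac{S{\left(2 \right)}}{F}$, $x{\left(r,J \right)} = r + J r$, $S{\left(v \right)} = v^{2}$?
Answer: $3647646$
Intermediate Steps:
$m{\left(F \right)} = \frac{4}{F}$ ($m{\left(F \right)} = \frac{2^{2}}{F} = \frac{4}{F}$)
$x{\left(4,-32 \right)} \left(792 + \left(520 - 657\right) \left(m{\left(4 \left(-2\right) \right)} + 221\right)\right) = 4 \left(1 - 32\right) \left(792 + \left(520 - 657\right) \left(\frac{4}{4 \left(-2\right)} + 221\right)\right) = 4 \left(-31\right) \left(792 - 137 \left(\frac{4}{-8} + 221\right)\right) = - 124 \left(792 - 137 \left(4 \left(- \frac{1}{8}\right) + 221\right)\right) = - 124 \left(792 - 137 \left(- \frac{1}{2} + 221\right)\right) = - 124 \left(792 - \frac{60417}{2}\right) = \left(-124\right) \left(- \frac{58833}{2}\right) = 3647646$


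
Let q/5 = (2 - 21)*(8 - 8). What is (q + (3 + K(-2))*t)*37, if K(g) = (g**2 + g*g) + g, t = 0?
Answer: 0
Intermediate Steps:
q = 0 (q = 5*((2 - 21)*(8 - 8)) = 5*(-19*0) = 5*0 = 0)
K(g) = g + 2*g**2 (K(g) = (g**2 + g**2) + g = 2*g**2 + g = g + 2*g**2)
(q + (3 + K(-2))*t)*37 = (0 + (3 - 2*(1 + 2*(-2)))*0)*37 = (0 + (3 - 2*(1 - 4))*0)*37 = (0 + (3 - 2*(-3))*0)*37 = (0 + (3 + 6)*0)*37 = (0 + 9*0)*37 = (0 + 0)*37 = 0*37 = 0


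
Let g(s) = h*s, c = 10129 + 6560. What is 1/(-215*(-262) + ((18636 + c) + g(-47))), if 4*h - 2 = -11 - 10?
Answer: 4/367513 ≈ 1.0884e-5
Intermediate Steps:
h = -19/4 (h = 1/2 + (-11 - 10)/4 = 1/2 + (1/4)*(-21) = 1/2 - 21/4 = -19/4 ≈ -4.7500)
c = 16689
g(s) = -19*s/4
1/(-215*(-262) + ((18636 + c) + g(-47))) = 1/(-215*(-262) + ((18636 + 16689) - 19/4*(-47))) = 1/(56330 + (35325 + 893/4)) = 1/(56330 + 142193/4) = 1/(367513/4) = 4/367513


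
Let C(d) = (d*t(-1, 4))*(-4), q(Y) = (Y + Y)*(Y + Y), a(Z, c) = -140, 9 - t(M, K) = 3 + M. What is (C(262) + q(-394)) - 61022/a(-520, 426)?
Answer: 42983071/70 ≈ 6.1404e+5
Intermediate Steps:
t(M, K) = 6 - M (t(M, K) = 9 - (3 + M) = 9 + (-3 - M) = 6 - M)
q(Y) = 4*Y² (q(Y) = (2*Y)*(2*Y) = 4*Y²)
C(d) = -28*d (C(d) = (d*(6 - 1*(-1)))*(-4) = (d*(6 + 1))*(-4) = (d*7)*(-4) = (7*d)*(-4) = -28*d)
(C(262) + q(-394)) - 61022/a(-520, 426) = (-28*262 + 4*(-394)²) - 61022/(-140) = (-7336 + 4*155236) - 61022*(-1)/140 = (-7336 + 620944) - 1*(-30511/70) = 613608 + 30511/70 = 42983071/70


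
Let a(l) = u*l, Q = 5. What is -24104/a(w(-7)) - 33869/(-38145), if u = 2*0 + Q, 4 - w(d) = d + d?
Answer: -30546629/114435 ≈ -266.93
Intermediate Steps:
w(d) = 4 - 2*d (w(d) = 4 - (d + d) = 4 - 2*d)
u = 5 (u = 2*0 + 5 = 0 + 5 = 5)
a(l) = 5*l
-24104/a(w(-7)) - 33869/(-38145) = -24104*1/(5*(4 - 2*(-7))) - 33869/(-38145) = -24104*1/(5*(4 + 14)) - 33869*(-1/38145) = -24104/(5*18) + 33869/38145 = -24104/90 + 33869/38145 = -24104*1/90 + 33869/38145 = -12052/45 + 33869/38145 = -30546629/114435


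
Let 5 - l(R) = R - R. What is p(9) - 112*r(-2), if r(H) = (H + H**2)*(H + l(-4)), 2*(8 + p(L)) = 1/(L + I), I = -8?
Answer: -1359/2 ≈ -679.50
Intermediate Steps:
l(R) = 5 (l(R) = 5 - (R - R) = 5 - 1*0 = 5 + 0 = 5)
p(L) = -8 + 1/(2*(-8 + L)) (p(L) = -8 + 1/(2*(L - 8)) = -8 + 1/(2*(-8 + L)))
r(H) = (5 + H)*(H + H**2) (r(H) = (H + H**2)*(H + 5) = (H + H**2)*(5 + H) = (5 + H)*(H + H**2))
p(9) - 112*r(-2) = (129 - 16*9)/(2*(-8 + 9)) - (-224)*(5 + (-2)**2 + 6*(-2)) = (1/2)*(129 - 144)/1 - (-224)*(5 + 4 - 12) = (1/2)*1*(-15) - (-224)*(-3) = -15/2 - 112*6 = -15/2 - 672 = -1359/2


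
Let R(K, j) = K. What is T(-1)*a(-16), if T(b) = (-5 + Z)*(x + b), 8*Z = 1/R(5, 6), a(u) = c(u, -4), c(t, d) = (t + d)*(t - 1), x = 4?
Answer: -10149/2 ≈ -5074.5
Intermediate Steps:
c(t, d) = (-1 + t)*(d + t) (c(t, d) = (d + t)*(-1 + t) = (-1 + t)*(d + t))
a(u) = 4 + u² - 5*u (a(u) = u² - 1*(-4) - u - 4*u = u² + 4 - u - 4*u = 4 + u² - 5*u)
Z = 1/40 (Z = (1/5)/8 = (1*(⅕))/8 = (⅛)*(⅕) = 1/40 ≈ 0.025000)
T(b) = -199/10 - 199*b/40 (T(b) = (-5 + 1/40)*(4 + b) = -199*(4 + b)/40 = -199/10 - 199*b/40)
T(-1)*a(-16) = (-199/10 - 199/40*(-1))*(4 + (-16)² - 5*(-16)) = (-199/10 + 199/40)*(4 + 256 + 80) = -597/40*340 = -10149/2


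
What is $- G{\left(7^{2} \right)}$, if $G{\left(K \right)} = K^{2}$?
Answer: $-2401$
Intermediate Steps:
$- G{\left(7^{2} \right)} = - \left(7^{2}\right)^{2} = - 49^{2} = \left(-1\right) 2401 = -2401$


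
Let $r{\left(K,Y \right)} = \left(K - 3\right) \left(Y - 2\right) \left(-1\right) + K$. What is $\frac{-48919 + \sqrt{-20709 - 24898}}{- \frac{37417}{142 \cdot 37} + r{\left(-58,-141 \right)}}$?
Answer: $\frac{3620006}{650321} - \frac{74 i \sqrt{45607}}{650321} \approx 5.5665 - 0.024301 i$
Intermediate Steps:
$r{\left(K,Y \right)} = K - \left(-3 + K\right) \left(-2 + Y\right)$ ($r{\left(K,Y \right)} = \left(-3 + K\right) \left(-2 + Y\right) \left(-1\right) + K = - \left(-3 + K\right) \left(-2 + Y\right) + K = K - \left(-3 + K\right) \left(-2 + Y\right)$)
$\frac{-48919 + \sqrt{-20709 - 24898}}{- \frac{37417}{142 \cdot 37} + r{\left(-58,-141 \right)}} = \frac{-48919 + \sqrt{-20709 - 24898}}{- \frac{37417}{142 \cdot 37} + \left(-6 + 3 \left(-58\right) + 3 \left(-141\right) - \left(-58\right) \left(-141\right)\right)} = \frac{-48919 + \sqrt{-45607}}{- \frac{37417}{5254} - 8781} = \frac{-48919 + i \sqrt{45607}}{\left(-37417\right) \frac{1}{5254} - 8781} = \frac{-48919 + i \sqrt{45607}}{- \frac{527}{74} - 8781} = \frac{-48919 + i \sqrt{45607}}{- \frac{650321}{74}} = \left(-48919 + i \sqrt{45607}\right) \left(- \frac{74}{650321}\right) = \frac{3620006}{650321} - \frac{74 i \sqrt{45607}}{650321}$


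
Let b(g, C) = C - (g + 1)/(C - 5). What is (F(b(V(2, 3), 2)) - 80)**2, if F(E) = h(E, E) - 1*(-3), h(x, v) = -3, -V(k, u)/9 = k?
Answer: 6400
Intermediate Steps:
V(k, u) = -9*k
b(g, C) = C - (1 + g)/(-5 + C)
F(E) = 0 (F(E) = -3 - 1*(-3) = -3 + 3 = 0)
(F(b(V(2, 3), 2)) - 80)**2 = (0 - 80)**2 = (-80)**2 = 6400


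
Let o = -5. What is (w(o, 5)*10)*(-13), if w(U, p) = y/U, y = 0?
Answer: 0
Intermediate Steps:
w(U, p) = 0 (w(U, p) = 0/U = 0)
(w(o, 5)*10)*(-13) = (0*10)*(-13) = 0*(-13) = 0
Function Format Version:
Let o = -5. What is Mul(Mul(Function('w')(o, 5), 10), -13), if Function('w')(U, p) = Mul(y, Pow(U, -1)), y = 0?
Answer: 0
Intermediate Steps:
Function('w')(U, p) = 0 (Function('w')(U, p) = Mul(0, Pow(U, -1)) = 0)
Mul(Mul(Function('w')(o, 5), 10), -13) = Mul(Mul(0, 10), -13) = Mul(0, -13) = 0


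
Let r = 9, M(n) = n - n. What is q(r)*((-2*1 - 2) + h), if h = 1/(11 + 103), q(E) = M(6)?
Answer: 0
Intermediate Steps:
M(n) = 0
q(E) = 0
h = 1/114 ≈ 0.0087719
q(r)*((-2*1 - 2) + h) = 0*((-2*1 - 2) + 1/114) = 0*((-2 - 2) + 1/114) = 0*(-4 + 1/114) = 0*(-455/114) = 0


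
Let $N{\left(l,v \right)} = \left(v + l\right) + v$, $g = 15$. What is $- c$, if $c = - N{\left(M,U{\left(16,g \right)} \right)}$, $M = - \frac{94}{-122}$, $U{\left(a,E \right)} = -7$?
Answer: $- \frac{807}{61} \approx -13.23$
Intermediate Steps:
$M = \frac{47}{61}$ ($M = \left(-94\right) \left(- \frac{1}{122}\right) = \frac{47}{61} \approx 0.77049$)
$N{\left(l,v \right)} = l + 2 v$ ($N{\left(l,v \right)} = \left(l + v\right) + v = l + 2 v$)
$c = \frac{807}{61}$ ($c = - (\frac{47}{61} + 2 \left(-7\right)) = - (\frac{47}{61} - 14) = \left(-1\right) \left(- \frac{807}{61}\right) = \frac{807}{61} \approx 13.23$)
$- c = \left(-1\right) \frac{807}{61} = - \frac{807}{61}$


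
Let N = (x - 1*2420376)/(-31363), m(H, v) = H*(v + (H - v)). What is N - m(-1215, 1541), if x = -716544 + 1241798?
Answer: -46296949553/31363 ≈ -1.4762e+6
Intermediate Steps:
x = 525254
m(H, v) = H**2 (m(H, v) = H*H = H**2)
N = 1895122/31363 (N = (525254 - 1*2420376)/(-31363) = (525254 - 2420376)*(-1/31363) = -1895122*(-1/31363) = 1895122/31363 ≈ 60.425)
N - m(-1215, 1541) = 1895122/31363 - 1*(-1215)**2 = 1895122/31363 - 1*1476225 = 1895122/31363 - 1476225 = -46296949553/31363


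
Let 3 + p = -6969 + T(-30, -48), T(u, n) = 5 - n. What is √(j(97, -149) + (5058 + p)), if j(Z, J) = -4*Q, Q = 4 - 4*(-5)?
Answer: I*√1957 ≈ 44.238*I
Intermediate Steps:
Q = 24 (Q = 4 + 20 = 24)
p = -6919 (p = -3 + (-6969 + (5 - 1*(-48))) = -3 + (-6969 + (5 + 48)) = -3 + (-6969 + 53) = -3 - 6916 = -6919)
j(Z, J) = -96 (j(Z, J) = -4*24 = -96)
√(j(97, -149) + (5058 + p)) = √(-96 + (5058 - 6919)) = √(-96 - 1861) = √(-1957) = I*√1957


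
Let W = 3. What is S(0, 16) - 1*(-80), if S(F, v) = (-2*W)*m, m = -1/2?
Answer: 83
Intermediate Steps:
m = -1/2 (m = -1*1/2 = -1/2 ≈ -0.50000)
S(F, v) = 3 (S(F, v) = -2*3*(-1/2) = -6*(-1/2) = 3)
S(0, 16) - 1*(-80) = 3 - 1*(-80) = 3 + 80 = 83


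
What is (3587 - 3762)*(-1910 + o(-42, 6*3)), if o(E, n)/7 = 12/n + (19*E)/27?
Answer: 3326750/9 ≈ 3.6964e+5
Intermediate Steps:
o(E, n) = 84/n + 133*E/27 (o(E, n) = 7*(12/n + (19*E)/27) = 7*(12/n + (19*E)*(1/27)) = 7*(12/n + 19*E/27) = 84/n + 133*E/27)
(3587 - 3762)*(-1910 + o(-42, 6*3)) = (3587 - 3762)*(-1910 + (84/((6*3)) + (133/27)*(-42))) = -175*(-1910 + (84/18 - 1862/9)) = -175*(-1910 + (84*(1/18) - 1862/9)) = -175*(-1910 + (14/3 - 1862/9)) = -175*(-1910 - 1820/9) = -175*(-19010/9) = 3326750/9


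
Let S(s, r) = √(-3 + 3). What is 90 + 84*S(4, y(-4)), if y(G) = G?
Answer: 90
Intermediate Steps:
S(s, r) = 0 (S(s, r) = √0 = 0)
90 + 84*S(4, y(-4)) = 90 + 84*0 = 90 + 0 = 90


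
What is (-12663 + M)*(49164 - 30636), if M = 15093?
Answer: 45023040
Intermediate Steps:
(-12663 + M)*(49164 - 30636) = (-12663 + 15093)*(49164 - 30636) = 2430*18528 = 45023040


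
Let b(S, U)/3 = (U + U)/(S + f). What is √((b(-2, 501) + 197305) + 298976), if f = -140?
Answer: 4*√156352863/71 ≈ 704.46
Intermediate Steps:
b(S, U) = 6*U/(-140 + S) (b(S, U) = 3*((U + U)/(S - 140)) = 3*((2*U)/(-140 + S)) = 3*(2*U/(-140 + S)) = 6*U/(-140 + S))
√((b(-2, 501) + 197305) + 298976) = √((6*501/(-140 - 2) + 197305) + 298976) = √((6*501/(-142) + 197305) + 298976) = √((6*501*(-1/142) + 197305) + 298976) = √((-1503/71 + 197305) + 298976) = √(14007152/71 + 298976) = √(35234448/71) = 4*√156352863/71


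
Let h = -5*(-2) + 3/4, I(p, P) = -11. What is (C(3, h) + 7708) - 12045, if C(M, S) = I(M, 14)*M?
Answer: -4370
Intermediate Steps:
h = 43/4 (h = 10 + 3*(1/4) = 10 + 3/4 = 43/4 ≈ 10.750)
C(M, S) = -11*M
(C(3, h) + 7708) - 12045 = (-11*3 + 7708) - 12045 = (-33 + 7708) - 12045 = 7675 - 12045 = -4370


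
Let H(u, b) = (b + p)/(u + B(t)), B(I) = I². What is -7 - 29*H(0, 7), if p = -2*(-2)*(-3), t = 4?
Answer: 33/16 ≈ 2.0625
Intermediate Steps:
p = -12 (p = 4*(-3) = -12)
H(u, b) = (-12 + b)/(16 + u) (H(u, b) = (b - 12)/(u + 4²) = (-12 + b)/(u + 16) = (-12 + b)/(16 + u))
-7 - 29*H(0, 7) = -7 - 29*(-12 + 7)/(16 + 0) = -7 - 29*(-5)/16 = -7 - 29*(-5/16) = -7 + 145/16 = 33/16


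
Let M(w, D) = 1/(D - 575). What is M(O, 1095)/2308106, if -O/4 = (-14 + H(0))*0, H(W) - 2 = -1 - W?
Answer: 1/1200215120 ≈ 8.3318e-10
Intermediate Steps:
H(W) = 1 - W (H(W) = 2 + (-1 - W) = 1 - W)
O = 0 (O = -4*(-14 + (1 - 1*0))*0 = -4*(-14 + (1 + 0))*0 = -4*(-14 + 1)*0 = -(-52)*0 = -4*0 = 0)
M(w, D) = 1/(-575 + D)
M(O, 1095)/2308106 = 1/((-575 + 1095)*2308106) = (1/2308106)/520 = (1/520)*(1/2308106) = 1/1200215120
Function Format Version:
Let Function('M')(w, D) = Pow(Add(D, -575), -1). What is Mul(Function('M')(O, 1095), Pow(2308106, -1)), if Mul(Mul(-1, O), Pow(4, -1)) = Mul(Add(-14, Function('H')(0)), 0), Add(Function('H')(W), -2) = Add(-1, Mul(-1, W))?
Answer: Rational(1, 1200215120) ≈ 8.3318e-10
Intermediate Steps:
Function('H')(W) = Add(1, Mul(-1, W)) (Function('H')(W) = Add(2, Add(-1, Mul(-1, W))) = Add(1, Mul(-1, W)))
O = 0 (O = Mul(-4, Mul(Add(-14, Add(1, Mul(-1, 0))), 0)) = Mul(-4, Mul(Add(-14, Add(1, 0)), 0)) = Mul(-4, Mul(Add(-14, 1), 0)) = Mul(-4, Mul(-13, 0)) = Mul(-4, 0) = 0)
Function('M')(w, D) = Pow(Add(-575, D), -1)
Mul(Function('M')(O, 1095), Pow(2308106, -1)) = Mul(Pow(Add(-575, 1095), -1), Pow(2308106, -1)) = Mul(Pow(520, -1), Rational(1, 2308106)) = Mul(Rational(1, 520), Rational(1, 2308106)) = Rational(1, 1200215120)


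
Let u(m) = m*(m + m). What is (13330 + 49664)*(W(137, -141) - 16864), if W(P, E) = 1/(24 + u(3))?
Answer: -7436305213/7 ≈ -1.0623e+9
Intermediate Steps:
u(m) = 2*m² (u(m) = m*(2*m) = 2*m²)
W(P, E) = 1/42 (W(P, E) = 1/(24 + 2*3²) = 1/(24 + 2*9) = 1/(24 + 18) = 1/42)
(13330 + 49664)*(W(137, -141) - 16864) = (13330 + 49664)*(1/42 - 16864) = 62994*(-708287/42) = -7436305213/7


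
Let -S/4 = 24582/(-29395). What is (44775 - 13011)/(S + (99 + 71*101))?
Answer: 466851390/106899989 ≈ 4.3672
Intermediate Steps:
S = 98328/29395 (S = -98328/(-29395) = -98328*(-1)/29395 = -4*(-24582/29395) = 98328/29395 ≈ 3.3451)
(44775 - 13011)/(S + (99 + 71*101)) = (44775 - 13011)/(98328/29395 + (99 + 71*101)) = 31764/(98328/29395 + (99 + 7171)) = 31764/(98328/29395 + 7270) = 31764/(213799978/29395) = 31764*(29395/213799978) = 466851390/106899989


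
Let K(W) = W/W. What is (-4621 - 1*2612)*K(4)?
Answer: -7233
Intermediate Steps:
K(W) = 1
(-4621 - 1*2612)*K(4) = (-4621 - 1*2612)*1 = (-4621 - 2612)*1 = -7233*1 = -7233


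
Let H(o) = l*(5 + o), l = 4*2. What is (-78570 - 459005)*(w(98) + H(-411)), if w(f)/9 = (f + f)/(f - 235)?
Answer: 240156255500/137 ≈ 1.7530e+9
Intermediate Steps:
l = 8
H(o) = 40 + 8*o (H(o) = 8*(5 + o) = 40 + 8*o)
w(f) = 18*f/(-235 + f) (w(f) = 9*((f + f)/(f - 235)) = 9*((2*f)/(-235 + f)) = 9*(2*f/(-235 + f)) = 18*f/(-235 + f))
(-78570 - 459005)*(w(98) + H(-411)) = (-78570 - 459005)*(18*98/(-235 + 98) + (40 + 8*(-411))) = -537575*(18*98/(-137) + (40 - 3288)) = -537575*(18*98*(-1/137) - 3248) = -537575*(-1764/137 - 3248) = -537575*(-446740/137) = 240156255500/137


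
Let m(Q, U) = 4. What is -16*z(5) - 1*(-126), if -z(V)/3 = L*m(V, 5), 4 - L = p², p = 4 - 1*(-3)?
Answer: -8514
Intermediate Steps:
p = 7 (p = 4 + 3 = 7)
L = -45 (L = 4 - 1*7² = 4 - 1*49 = 4 - 49 = -45)
z(V) = 540 (z(V) = -(-135)*4 = -3*(-180) = 540)
-16*z(5) - 1*(-126) = -16*540 - 1*(-126) = -8640 + 126 = -8514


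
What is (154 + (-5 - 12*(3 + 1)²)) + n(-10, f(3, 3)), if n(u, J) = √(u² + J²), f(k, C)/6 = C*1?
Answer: -43 + 2*√106 ≈ -22.409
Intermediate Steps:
f(k, C) = 6*C (f(k, C) = 6*(C*1) = 6*C)
n(u, J) = √(J² + u²)
(154 + (-5 - 12*(3 + 1)²)) + n(-10, f(3, 3)) = (154 + (-5 - 12*(3 + 1)²)) + √((6*3)² + (-10)²) = (154 + (-5 - 12*4²)) + √(18² + 100) = (154 + (-5 - 12*16)) + √(324 + 100) = (154 + (-5 - 192)) + √424 = (154 - 197) + 2*√106 = -43 + 2*√106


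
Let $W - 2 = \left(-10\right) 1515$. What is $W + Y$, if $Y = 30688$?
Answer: $15540$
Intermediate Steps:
$W = -15148$ ($W = 2 - 15150 = -15148$)
$W + Y = -15148 + 30688 = 15540$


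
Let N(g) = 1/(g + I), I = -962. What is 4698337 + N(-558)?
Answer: 7141472239/1520 ≈ 4.6983e+6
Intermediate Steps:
N(g) = 1/(-962 + g) (N(g) = 1/(g - 962) = 1/(-962 + g))
4698337 + N(-558) = 4698337 + 1/(-962 - 558) = 4698337 + 1/(-1520) = 4698337 - 1/1520 = 7141472239/1520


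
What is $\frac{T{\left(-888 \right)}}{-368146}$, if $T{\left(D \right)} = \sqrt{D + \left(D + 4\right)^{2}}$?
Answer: $- \frac{\sqrt{195142}}{184073} \approx -0.0023999$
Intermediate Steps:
$T{\left(D \right)} = \sqrt{D + \left(4 + D\right)^{2}}$
$\frac{T{\left(-888 \right)}}{-368146} = \frac{\sqrt{-888 + \left(4 - 888\right)^{2}}}{-368146} = \sqrt{-888 + \left(-884\right)^{2}} \left(- \frac{1}{368146}\right) = \sqrt{-888 + 781456} \left(- \frac{1}{368146}\right) = \sqrt{780568} \left(- \frac{1}{368146}\right) = 2 \sqrt{195142} \left(- \frac{1}{368146}\right) = - \frac{\sqrt{195142}}{184073}$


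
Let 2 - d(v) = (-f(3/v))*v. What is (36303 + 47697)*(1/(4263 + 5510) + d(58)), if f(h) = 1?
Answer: 49256004000/9773 ≈ 5.0400e+6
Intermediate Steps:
d(v) = 2 + v (d(v) = 2 - (-1*1)*v = 2 - (-1)*v = 2 + v)
(36303 + 47697)*(1/(4263 + 5510) + d(58)) = (36303 + 47697)*(1/(4263 + 5510) + (2 + 58)) = 84000*(1/9773 + 60) = 84000*(586381/9773) = 49256004000/9773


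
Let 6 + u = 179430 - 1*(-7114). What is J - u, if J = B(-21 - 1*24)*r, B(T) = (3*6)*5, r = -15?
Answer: -187888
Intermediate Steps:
B(T) = 90 (B(T) = 18*5 = 90)
J = -1350 (J = 90*(-15) = -1350)
u = 186538 (u = -6 + (179430 - 1*(-7114)) = -6 + (179430 + 7114) = -6 + 186544 = 186538)
J - u = -1350 - 1*186538 = -1350 - 186538 = -187888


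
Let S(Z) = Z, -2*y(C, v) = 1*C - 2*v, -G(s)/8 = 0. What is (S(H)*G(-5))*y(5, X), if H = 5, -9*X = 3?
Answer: 0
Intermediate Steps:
X = -1/3 (X = -1/9*3 = -1/3 ≈ -0.33333)
G(s) = 0 (G(s) = -8*0 = 0)
y(C, v) = v - C/2 (y(C, v) = -(1*C - 2*v)/2 = -(C - 2*v)/2 = v - C/2)
(S(H)*G(-5))*y(5, X) = (5*0)*(-1/3 - 1/2*5) = 0*(-1/3 - 5/2) = 0*(-17/6) = 0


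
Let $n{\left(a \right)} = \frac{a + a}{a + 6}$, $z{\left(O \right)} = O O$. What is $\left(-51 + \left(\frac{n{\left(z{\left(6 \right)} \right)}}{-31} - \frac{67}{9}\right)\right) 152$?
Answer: $- \frac{17366000}{1953} \approx -8892.0$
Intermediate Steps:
$z{\left(O \right)} = O^{2}$
$n{\left(a \right)} = \frac{2 a}{6 + a}$
$\left(-51 + \left(\frac{n{\left(z{\left(6 \right)} \right)}}{-31} - \frac{67}{9}\right)\right) 152 = \left(-51 - \left(\frac{67}{9} - \frac{2 \cdot 6^{2} \frac{1}{6 + 6^{2}}}{-31}\right)\right) 152 = \left(-51 - \left(\frac{67}{9} - 2 \cdot 36 \frac{1}{6 + 36} \left(- \frac{1}{31}\right)\right)\right) 152 = \left(-51 - \left(\frac{67}{9} - 2 \cdot 36 \cdot \frac{1}{42} \left(- \frac{1}{31}\right)\right)\right) 152 = \left(-51 + \left(\frac{12}{7} \left(- \frac{1}{31}\right) - \frac{67}{9}\right)\right) 152 = \left(-51 - \frac{14647}{1953}\right) 152 = \left(- \frac{114250}{1953}\right) 152 = - \frac{17366000}{1953}$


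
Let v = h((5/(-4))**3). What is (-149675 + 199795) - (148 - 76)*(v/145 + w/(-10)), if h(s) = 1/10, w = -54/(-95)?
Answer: 690458692/13775 ≈ 50124.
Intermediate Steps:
w = 54/95 (w = -54*(-1/95) = 54/95 ≈ 0.56842)
h(s) = 1/10
v = 1/10 ≈ 0.10000
(-149675 + 199795) - (148 - 76)*(v/145 + w/(-10)) = (-149675 + 199795) - (148 - 76)*((1/10)/145 + (54/95)/(-10)) = 50120 - 72*((1/10)*(1/145) + (54/95)*(-1/10)) = 50120 - 72*(1/1450 - 27/475) = 50120 - 72*(-1547)/27550 = 50120 - 1*(-55692/13775) = 50120 + 55692/13775 = 690458692/13775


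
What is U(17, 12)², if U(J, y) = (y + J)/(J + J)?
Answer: 841/1156 ≈ 0.72751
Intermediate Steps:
U(J, y) = (J + y)/(2*J) (U(J, y) = (J + y)/((2*J)) = (J + y)*(1/(2*J)) = (J + y)/(2*J))
U(17, 12)² = ((½)*(17 + 12)/17)² = ((½)*(1/17)*29)² = (29/34)² = 841/1156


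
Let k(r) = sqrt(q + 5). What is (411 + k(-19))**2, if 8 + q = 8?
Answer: (411 + sqrt(5))**2 ≈ 1.7076e+5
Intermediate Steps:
q = 0 (q = -8 + 8 = 0)
k(r) = sqrt(5) (k(r) = sqrt(0 + 5) = sqrt(5))
(411 + k(-19))**2 = (411 + sqrt(5))**2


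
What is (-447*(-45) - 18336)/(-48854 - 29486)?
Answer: -1779/78340 ≈ -0.022709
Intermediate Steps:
(-447*(-45) - 18336)/(-48854 - 29486) = (20115 - 18336)/(-78340) = 1779*(-1/78340) = -1779/78340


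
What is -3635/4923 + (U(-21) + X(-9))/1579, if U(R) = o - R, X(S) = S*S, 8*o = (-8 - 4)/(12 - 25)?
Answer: -136160725/202108842 ≈ -0.67370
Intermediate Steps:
o = 3/26 (o = ((-8 - 4)/(12 - 25))/8 = (-12/(-13))/8 = (-12*(-1/13))/8 = (1/8)*(12/13) = 3/26 ≈ 0.11538)
X(S) = S**2
U(R) = 3/26 - R
-3635/4923 + (U(-21) + X(-9))/1579 = -3635/4923 + ((3/26 - 1*(-21)) + (-9)**2)/1579 = -3635*1/4923 + ((3/26 + 21) + 81)*(1/1579) = -3635/4923 + (549/26 + 81)*(1/1579) = -3635/4923 + (2655/26)*(1/1579) = -3635/4923 + 2655/41054 = -136160725/202108842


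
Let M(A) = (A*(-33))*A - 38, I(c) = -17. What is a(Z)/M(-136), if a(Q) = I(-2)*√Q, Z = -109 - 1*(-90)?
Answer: 17*I*√19/610406 ≈ 0.0001214*I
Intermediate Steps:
M(A) = -38 - 33*A² (M(A) = (-33*A)*A - 38 = -33*A² - 38 = -38 - 33*A²)
Z = -19 (Z = -109 + 90 = -19)
a(Q) = -17*√Q
a(Z)/M(-136) = (-17*I*√19)/(-38 - 33*(-136)²) = (-17*I*√19)/(-38 - 33*18496) = (-17*I*√19)/(-38 - 610368) = -17*I*√19/(-610406) = -17*I*√19*(-1/610406) = 17*I*√19/610406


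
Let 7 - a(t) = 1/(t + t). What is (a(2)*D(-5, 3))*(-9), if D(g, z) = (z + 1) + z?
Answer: -1701/4 ≈ -425.25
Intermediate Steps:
D(g, z) = 1 + 2*z (D(g, z) = (1 + z) + z = 1 + 2*z)
a(t) = 7 - 1/(2*t) (a(t) = 7 - 1/(t + t) = 7 - 1/(2*t))
(a(2)*D(-5, 3))*(-9) = ((7 - ½/2)*(1 + 2*3))*(-9) = ((7 - ½*½)*(1 + 6))*(-9) = ((7 - ¼)*7)*(-9) = ((27/4)*7)*(-9) = (189/4)*(-9) = -1701/4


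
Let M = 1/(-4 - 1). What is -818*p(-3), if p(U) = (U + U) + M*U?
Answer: 22086/5 ≈ 4417.2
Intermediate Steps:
M = -⅕ (M = 1/(-5) = -⅕ ≈ -0.20000)
p(U) = 9*U/5 (p(U) = (U + U) - U/5 = 2*U - U/5 = 9*U/5)
-818*p(-3) = -7362*(-3)/5 = -818*(-27/5) = 22086/5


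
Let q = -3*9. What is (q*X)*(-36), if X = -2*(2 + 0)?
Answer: -3888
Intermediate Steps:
q = -27
X = -4 (X = -2*2 = -4)
(q*X)*(-36) = -27*(-4)*(-36) = 108*(-36) = -3888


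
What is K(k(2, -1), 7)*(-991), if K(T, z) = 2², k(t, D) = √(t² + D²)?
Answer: -3964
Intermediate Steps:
k(t, D) = √(D² + t²)
K(T, z) = 4
K(k(2, -1), 7)*(-991) = 4*(-991) = -3964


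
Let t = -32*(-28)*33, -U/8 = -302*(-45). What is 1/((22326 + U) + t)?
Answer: -1/56826 ≈ -1.7598e-5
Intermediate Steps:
U = -108720 (U = -(-2416)*(-45) = -8*13590 = -108720)
t = 29568 (t = 896*33 = 29568)
1/((22326 + U) + t) = 1/((22326 - 108720) + 29568) = 1/(-86394 + 29568) = 1/(-56826) = -1/56826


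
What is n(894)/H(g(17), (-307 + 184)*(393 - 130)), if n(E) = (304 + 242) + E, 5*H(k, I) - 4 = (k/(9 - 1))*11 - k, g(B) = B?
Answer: 57600/83 ≈ 693.98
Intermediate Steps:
H(k, I) = ⅘ + 3*k/40 (H(k, I) = ⅘ + ((k/(9 - 1))*11 - k)/5 = ⅘ + ((k/8)*11 - k)/5 = ⅘ + (11*k/8 - k)/5 = ⅘ + (3*k/8)/5 = ⅘ + 3*k/40)
n(E) = 546 + E
n(894)/H(g(17), (-307 + 184)*(393 - 130)) = (546 + 894)/(⅘ + (3/40)*17) = 1440/(⅘ + 51/40) = 1440/(83/40) = 1440*(40/83) = 57600/83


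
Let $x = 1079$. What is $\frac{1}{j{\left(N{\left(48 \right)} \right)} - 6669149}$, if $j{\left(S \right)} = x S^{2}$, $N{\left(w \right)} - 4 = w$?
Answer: $- \frac{1}{3751533} \approx -2.6656 \cdot 10^{-7}$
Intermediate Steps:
$N{\left(w \right)} = 4 + w$
$j{\left(S \right)} = 1079 S^{2}$
$\frac{1}{j{\left(N{\left(48 \right)} \right)} - 6669149} = \frac{1}{1079 \left(4 + 48\right)^{2} - 6669149} = \frac{1}{1079 \cdot 52^{2} - 6669149} = \frac{1}{1079 \cdot 2704 - 6669149} = \frac{1}{2917616 - 6669149} = \frac{1}{-3751533} = - \frac{1}{3751533}$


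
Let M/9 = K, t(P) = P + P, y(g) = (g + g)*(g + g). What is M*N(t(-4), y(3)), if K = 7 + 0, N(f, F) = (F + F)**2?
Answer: 326592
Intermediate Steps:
y(g) = 4*g**2 (y(g) = (2*g)*(2*g) = 4*g**2)
t(P) = 2*P
N(f, F) = 4*F**2 (N(f, F) = (2*F)**2 = 4*F**2)
K = 7
M = 63 (M = 9*7 = 63)
M*N(t(-4), y(3)) = 63*(4*(4*3**2)**2) = 63*(4*(4*9)**2) = 63*(4*36**2) = 63*(4*1296) = 63*5184 = 326592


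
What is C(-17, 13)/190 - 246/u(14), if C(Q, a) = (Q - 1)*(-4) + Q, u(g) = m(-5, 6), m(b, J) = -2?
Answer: 4685/38 ≈ 123.29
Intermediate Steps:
u(g) = -2
C(Q, a) = 4 - 3*Q (C(Q, a) = (-1 + Q)*(-4) + Q = (4 - 4*Q) + Q = 4 - 3*Q)
C(-17, 13)/190 - 246/u(14) = (4 - 3*(-17))/190 - 246/(-2) = (4 + 51)*(1/190) - 246*(-½) = 55*(1/190) + 123 = 11/38 + 123 = 4685/38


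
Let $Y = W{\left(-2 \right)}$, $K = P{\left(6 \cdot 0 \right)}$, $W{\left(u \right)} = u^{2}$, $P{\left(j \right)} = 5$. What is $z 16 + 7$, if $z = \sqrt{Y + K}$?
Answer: $55$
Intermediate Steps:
$K = 5$
$Y = 4$ ($Y = \left(-2\right)^{2} = 4$)
$z = 3$ ($z = \sqrt{4 + 5} = \sqrt{9} = 3$)
$z 16 + 7 = 3 \cdot 16 + 7 = 48 + 7 = 55$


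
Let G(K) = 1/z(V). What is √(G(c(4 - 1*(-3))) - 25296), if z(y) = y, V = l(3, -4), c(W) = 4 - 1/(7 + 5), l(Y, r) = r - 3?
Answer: I*√1239511/7 ≈ 159.05*I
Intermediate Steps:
l(Y, r) = -3 + r
c(W) = 47/12 (c(W) = 4 - 1/12 = 47/12)
V = -7 (V = -3 - 4 = -7)
G(K) = -⅐ (G(K) = 1/(-7) = -⅐)
√(G(c(4 - 1*(-3))) - 25296) = √(-⅐ - 25296) = √(-177073/7) = I*√1239511/7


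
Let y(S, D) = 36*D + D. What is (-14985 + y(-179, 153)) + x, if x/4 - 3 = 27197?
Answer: 99476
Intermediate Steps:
x = 108800 (x = 12 + 4*27197 = 12 + 108788 = 108800)
y(S, D) = 37*D
(-14985 + y(-179, 153)) + x = (-14985 + 37*153) + 108800 = (-14985 + 5661) + 108800 = -9324 + 108800 = 99476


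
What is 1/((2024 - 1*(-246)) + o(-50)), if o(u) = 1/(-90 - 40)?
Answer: 130/295099 ≈ 0.00044053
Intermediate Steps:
o(u) = -1/130 (o(u) = 1/(-130) = -1/130)
1/((2024 - 1*(-246)) + o(-50)) = 1/((2024 - 1*(-246)) - 1/130) = 1/((2024 + 246) - 1/130) = 1/(2270 - 1/130) = 1/(295099/130) = 130/295099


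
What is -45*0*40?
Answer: 0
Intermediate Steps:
-45*0*40 = 0*40 = 0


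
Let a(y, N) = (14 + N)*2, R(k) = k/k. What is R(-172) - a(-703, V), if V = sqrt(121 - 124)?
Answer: -27 - 2*I*sqrt(3) ≈ -27.0 - 3.4641*I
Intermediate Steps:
R(k) = 1
V = I*sqrt(3) (V = sqrt(-3) = I*sqrt(3) ≈ 1.732*I)
a(y, N) = 28 + 2*N
R(-172) - a(-703, V) = 1 - (28 + 2*(I*sqrt(3))) = 1 - (28 + 2*I*sqrt(3)) = 1 + (-28 - 2*I*sqrt(3)) = -27 - 2*I*sqrt(3)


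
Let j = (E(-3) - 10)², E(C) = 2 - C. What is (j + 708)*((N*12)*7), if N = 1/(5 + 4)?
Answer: 20524/3 ≈ 6841.3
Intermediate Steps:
N = ⅑ (N = 1/9 = ⅑ ≈ 0.11111)
j = 25 (j = ((2 - 1*(-3)) - 10)² = ((2 + 3) - 10)² = (5 - 10)² = (-5)² = 25)
(j + 708)*((N*12)*7) = (25 + 708)*(((⅑)*12)*7) = 733*((4/3)*7) = 733*(28/3) = 20524/3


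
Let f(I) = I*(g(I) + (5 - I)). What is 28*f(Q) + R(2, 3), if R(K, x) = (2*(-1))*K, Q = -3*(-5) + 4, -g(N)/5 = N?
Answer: -57992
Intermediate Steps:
g(N) = -5*N
Q = 19 (Q = 15 + 4 = 19)
R(K, x) = -2*K
f(I) = I*(5 - 6*I) (f(I) = I*(-5*I + (5 - I)) = I*(5 - 6*I))
28*f(Q) + R(2, 3) = 28*(19*(5 - 6*19)) - 2*2 = 28*(19*(5 - 114)) - 4 = 28*(19*(-109)) - 4 = 28*(-2071) - 4 = -57988 - 4 = -57992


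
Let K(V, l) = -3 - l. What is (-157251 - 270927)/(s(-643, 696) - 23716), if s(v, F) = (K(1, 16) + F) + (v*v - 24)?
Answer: -214089/195193 ≈ -1.0968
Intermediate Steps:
s(v, F) = -43 + F + v² (s(v, F) = ((-3 - 1*16) + F) + (v*v - 24) = ((-3 - 16) + F) + (v² - 24) = (-19 + F) + (-24 + v²) = -43 + F + v²)
(-157251 - 270927)/(s(-643, 696) - 23716) = (-157251 - 270927)/((-43 + 696 + (-643)²) - 23716) = -428178/((-43 + 696 + 413449) - 23716) = -428178/(414102 - 23716) = -428178/390386 = -428178*1/390386 = -214089/195193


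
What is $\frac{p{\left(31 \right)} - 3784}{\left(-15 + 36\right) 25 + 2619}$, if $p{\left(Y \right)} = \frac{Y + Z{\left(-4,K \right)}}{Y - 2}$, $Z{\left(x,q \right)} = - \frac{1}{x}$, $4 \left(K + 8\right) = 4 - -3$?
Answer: $- \frac{146273}{121568} \approx -1.2032$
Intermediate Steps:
$K = - \frac{25}{4}$ ($K = -8 + \frac{4 - -3}{4} = -8 + \frac{4 + 3}{4} = -8 + \frac{1}{4} \cdot 7 = -8 + \frac{7}{4} = - \frac{25}{4} \approx -6.25$)
$p{\left(Y \right)} = \frac{\frac{1}{4} + Y}{-2 + Y}$ ($p{\left(Y \right)} = \frac{Y - \frac{1}{-4}}{Y - 2} = \frac{Y - - \frac{1}{4}}{-2 + Y} = \frac{Y + \frac{1}{4}}{-2 + Y} = \frac{\frac{1}{4} + Y}{-2 + Y}$)
$\frac{p{\left(31 \right)} - 3784}{\left(-15 + 36\right) 25 + 2619} = \frac{\frac{\frac{1}{4} + 31}{-2 + 31} - 3784}{\left(-15 + 36\right) 25 + 2619} = \frac{\frac{1}{29} \cdot \frac{125}{4} - 3784}{21 \cdot 25 + 2619} = \frac{\frac{1}{29} \cdot \frac{125}{4} - 3784}{525 + 2619} = \frac{\frac{125}{116} - 3784}{3144} = \left(- \frac{438819}{116}\right) \frac{1}{3144} = - \frac{146273}{121568}$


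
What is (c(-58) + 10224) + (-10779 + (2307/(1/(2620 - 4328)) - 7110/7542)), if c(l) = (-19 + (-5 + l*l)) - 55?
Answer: -1649865689/419 ≈ -3.9376e+6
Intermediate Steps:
c(l) = -79 + l**2 (c(l) = (-19 + (-5 + l**2)) - 55 = (-24 + l**2) - 55 = -79 + l**2)
(c(-58) + 10224) + (-10779 + (2307/(1/(2620 - 4328)) - 7110/7542)) = ((-79 + (-58)**2) + 10224) + (-10779 + (2307/(1/(2620 - 4328)) - 7110/7542)) = ((-79 + 3364) + 10224) + (-10779 + (2307/(1/(-1708)) - 7110*1/7542)) = (3285 + 10224) + (-10779 + (2307/(-1/1708) - 395/419)) = 13509 + (-10779 + (2307*(-1708) - 395/419)) = 13509 + (-10779 + (-3940356 - 395/419)) = 13509 + (-10779 - 1651009559/419) = 13509 - 1655525960/419 = -1649865689/419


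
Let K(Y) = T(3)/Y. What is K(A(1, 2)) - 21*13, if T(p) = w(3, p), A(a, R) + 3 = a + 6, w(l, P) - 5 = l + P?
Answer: -1081/4 ≈ -270.25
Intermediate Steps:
w(l, P) = 5 + P + l (w(l, P) = 5 + (l + P) = 5 + (P + l) = 5 + P + l)
A(a, R) = 3 + a (A(a, R) = -3 + (a + 6) = -3 + (6 + a) = 3 + a)
T(p) = 8 + p (T(p) = 5 + p + 3 = 8 + p)
K(Y) = 11/Y (K(Y) = (8 + 3)/Y = 11/Y)
K(A(1, 2)) - 21*13 = 11/(3 + 1) - 21*13 = 11/4 - 273 = -1081/4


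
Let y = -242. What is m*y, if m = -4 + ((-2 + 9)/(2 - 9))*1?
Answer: 1210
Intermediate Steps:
m = -5 (m = -4 + (7/(-7))*1 = -4 + (7*(-⅐))*1 = -4 - 1*1 = -4 - 1 = -5)
m*y = -5*(-242) = 1210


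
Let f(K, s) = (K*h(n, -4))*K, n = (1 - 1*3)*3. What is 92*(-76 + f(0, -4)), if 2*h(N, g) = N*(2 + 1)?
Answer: -6992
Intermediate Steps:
n = -6 (n = (1 - 3)*3 = -2*3 = -6)
h(N, g) = 3*N/2 (h(N, g) = (N*(2 + 1))/2 = (N*3)/2 = (3*N)/2 = 3*N/2)
f(K, s) = -9*K**2 (f(K, s) = (K*((3/2)*(-6)))*K = (K*(-9))*K = (-9*K)*K = -9*K**2)
92*(-76 + f(0, -4)) = 92*(-76 - 9*0**2) = 92*(-76 - 9*0) = 92*(-76 + 0) = 92*(-76) = -6992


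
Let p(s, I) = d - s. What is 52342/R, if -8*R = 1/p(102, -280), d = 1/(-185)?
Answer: 7901967056/185 ≈ 4.2713e+7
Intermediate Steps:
d = -1/185 ≈ -0.0054054
p(s, I) = -1/185 - s
R = 185/150968 (R = -1/(8*(-1/185 - 1*102)) = -1/(8*(-1/185 - 102)) = -1/(8*(-18871/185)) = -⅛*(-185/18871) = 185/150968 ≈ 0.0012254)
52342/R = 52342/(185/150968) = 52342*(150968/185) = 7901967056/185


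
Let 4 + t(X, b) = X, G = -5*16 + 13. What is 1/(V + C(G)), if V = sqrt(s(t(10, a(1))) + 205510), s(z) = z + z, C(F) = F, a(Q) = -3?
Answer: 67/201033 + sqrt(205522)/201033 ≈ 0.0025884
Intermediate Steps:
G = -67 (G = -80 + 13 = -67)
t(X, b) = -4 + X
s(z) = 2*z
V = sqrt(205522) (V = sqrt(2*(-4 + 10) + 205510) = sqrt(2*6 + 205510) = sqrt(12 + 205510) = sqrt(205522) ≈ 453.35)
1/(V + C(G)) = 1/(sqrt(205522) - 67) = 1/(-67 + sqrt(205522))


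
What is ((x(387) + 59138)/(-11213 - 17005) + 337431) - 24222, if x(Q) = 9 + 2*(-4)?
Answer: 2946024141/9406 ≈ 3.1321e+5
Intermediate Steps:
x(Q) = 1 (x(Q) = 9 - 8 = 1)
((x(387) + 59138)/(-11213 - 17005) + 337431) - 24222 = ((1 + 59138)/(-11213 - 17005) + 337431) - 24222 = (59139/(-28218) + 337431) - 24222 = (59139*(-1/28218) + 337431) - 24222 = (-19713/9406 + 337431) - 24222 = 3173856273/9406 - 24222 = 2946024141/9406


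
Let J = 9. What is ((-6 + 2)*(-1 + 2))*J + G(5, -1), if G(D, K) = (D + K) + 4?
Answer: -28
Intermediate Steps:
G(D, K) = 4 + D + K
((-6 + 2)*(-1 + 2))*J + G(5, -1) = ((-6 + 2)*(-1 + 2))*9 + (4 + 5 - 1) = -4*1*9 + 8 = -4*9 + 8 = -36 + 8 = -28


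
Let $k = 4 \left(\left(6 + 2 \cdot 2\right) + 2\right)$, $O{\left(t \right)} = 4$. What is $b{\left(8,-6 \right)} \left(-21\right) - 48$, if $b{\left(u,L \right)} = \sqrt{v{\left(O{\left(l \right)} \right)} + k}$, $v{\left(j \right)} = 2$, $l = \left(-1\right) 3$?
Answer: $-48 - 105 \sqrt{2} \approx -196.49$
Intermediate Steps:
$l = -3$
$k = 48$ ($k = 4 \left(\left(6 + 4\right) + 2\right) = 4 \left(10 + 2\right) = 4 \cdot 12 = 48$)
$b{\left(u,L \right)} = 5 \sqrt{2}$ ($b{\left(u,L \right)} = \sqrt{2 + 48} = \sqrt{50} = 5 \sqrt{2}$)
$b{\left(8,-6 \right)} \left(-21\right) - 48 = 5 \sqrt{2} \left(-21\right) - 48 = - 105 \sqrt{2} - 48 = -48 - 105 \sqrt{2}$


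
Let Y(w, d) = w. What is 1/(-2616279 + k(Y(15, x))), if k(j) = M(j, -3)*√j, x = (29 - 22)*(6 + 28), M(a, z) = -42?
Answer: -872093/2281638593127 + 14*√15/2281638593127 ≈ -3.8220e-7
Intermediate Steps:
x = 238 (x = 7*34 = 238)
k(j) = -42*√j
1/(-2616279 + k(Y(15, x))) = 1/(-2616279 - 42*√15)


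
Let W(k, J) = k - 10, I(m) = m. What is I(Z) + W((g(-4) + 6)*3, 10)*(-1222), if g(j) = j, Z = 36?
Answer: 4924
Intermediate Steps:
W(k, J) = -10 + k
I(Z) + W((g(-4) + 6)*3, 10)*(-1222) = 36 + (-10 + (-4 + 6)*3)*(-1222) = 36 + (-10 + 2*3)*(-1222) = 36 + (-10 + 6)*(-1222) = 36 - 4*(-1222) = 36 + 4888 = 4924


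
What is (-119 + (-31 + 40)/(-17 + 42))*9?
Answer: -26694/25 ≈ -1067.8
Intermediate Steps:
(-119 + (-31 + 40)/(-17 + 42))*9 = (-119 + 9/25)*9 = -2966/25*9 = -26694/25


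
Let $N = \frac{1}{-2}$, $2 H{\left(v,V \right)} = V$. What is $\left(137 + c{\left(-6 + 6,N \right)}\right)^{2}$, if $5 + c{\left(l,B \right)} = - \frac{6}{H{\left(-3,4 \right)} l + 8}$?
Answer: $\frac{275625}{16} \approx 17227.0$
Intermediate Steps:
$H{\left(v,V \right)} = \frac{V}{2}$
$N = - \frac{1}{2} \approx -0.5$
$c{\left(l,B \right)} = -5 - \frac{6}{8 + 2 l}$ ($c{\left(l,B \right)} = -5 - \frac{6}{\frac{1}{2} \cdot 4 l + 8} = -5 - \frac{6}{2 l + 8} = -5 - \frac{6}{8 + 2 l}$)
$\left(137 + c{\left(-6 + 6,N \right)}\right)^{2} = \left(137 + \frac{-23 - 5 \left(-6 + 6\right)}{4 + \left(-6 + 6\right)}\right)^{2} = \left(137 + \frac{-23 - 0}{4 + 0}\right)^{2} = \left(137 + \frac{-23 + 0}{4}\right)^{2} = \left(137 + \frac{1}{4} \left(-23\right)\right)^{2} = \left(137 - \frac{23}{4}\right)^{2} = \left(\frac{525}{4}\right)^{2} = \frac{275625}{16}$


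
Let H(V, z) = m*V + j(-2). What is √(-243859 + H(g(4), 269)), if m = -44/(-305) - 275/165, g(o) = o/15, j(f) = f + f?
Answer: I*√204168540067/915 ≈ 493.83*I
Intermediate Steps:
j(f) = 2*f
g(o) = o/15 (g(o) = o*(1/15) = o/15)
m = -1393/915 (m = -44*(-1/305) - 275*1/165 = 44/305 - 5/3 = -1393/915 ≈ -1.5224)
H(V, z) = -4 - 1393*V/915 (H(V, z) = -1393*V/915 + 2*(-2) = -1393*V/915 - 4 = -4 - 1393*V/915)
√(-243859 + H(g(4), 269)) = √(-243859 + (-4 - 1393*4/13725)) = √(-243859 + (-4 - 1393/915*4/15)) = √(-243859 + (-4 - 5572/13725)) = √(-243859 - 60472/13725) = √(-3347025247/13725) = I*√204168540067/915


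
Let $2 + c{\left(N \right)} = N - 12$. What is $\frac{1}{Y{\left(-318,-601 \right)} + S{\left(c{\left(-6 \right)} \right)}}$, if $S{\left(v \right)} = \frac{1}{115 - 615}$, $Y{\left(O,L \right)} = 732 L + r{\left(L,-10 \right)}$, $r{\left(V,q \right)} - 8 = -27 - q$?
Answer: $- \frac{500}{219970501} \approx -2.273 \cdot 10^{-6}$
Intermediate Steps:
$r{\left(V,q \right)} = -19 - q$ ($r{\left(V,q \right)} = 8 - \left(27 + q\right) = -19 - q$)
$c{\left(N \right)} = -14 + N$ ($c{\left(N \right)} = -2 + \left(N - 12\right) = -2 + \left(-12 + N\right) = -14 + N$)
$Y{\left(O,L \right)} = -9 + 732 L$ ($Y{\left(O,L \right)} = 732 L - 9 = -9 + 732 L$)
$S{\left(v \right)} = - \frac{1}{500}$ ($S{\left(v \right)} = \frac{1}{-500} = - \frac{1}{500}$)
$\frac{1}{Y{\left(-318,-601 \right)} + S{\left(c{\left(-6 \right)} \right)}} = \frac{1}{\left(-9 + 732 \left(-601\right)\right) - \frac{1}{500}} = \frac{1}{\left(-9 - 439932\right) - \frac{1}{500}} = \frac{1}{-439941 - \frac{1}{500}} = \frac{1}{- \frac{219970501}{500}} = - \frac{500}{219970501}$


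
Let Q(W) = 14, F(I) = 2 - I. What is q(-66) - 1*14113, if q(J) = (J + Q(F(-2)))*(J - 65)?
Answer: -7301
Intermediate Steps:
q(J) = (-65 + J)*(14 + J) (q(J) = (J + 14)*(J - 65) = (14 + J)*(-65 + J) = (-65 + J)*(14 + J))
q(-66) - 1*14113 = (-910 + (-66)**2 - 51*(-66)) - 1*14113 = (-910 + 4356 + 3366) - 14113 = 6812 - 14113 = -7301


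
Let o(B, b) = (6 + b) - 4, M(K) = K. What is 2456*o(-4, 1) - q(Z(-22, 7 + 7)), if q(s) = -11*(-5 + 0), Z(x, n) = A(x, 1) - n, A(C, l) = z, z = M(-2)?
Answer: 7313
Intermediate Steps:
z = -2
A(C, l) = -2
o(B, b) = 2 + b
Z(x, n) = -2 - n
q(s) = 55 (q(s) = -11*(-5) = 55)
2456*o(-4, 1) - q(Z(-22, 7 + 7)) = 2456*(2 + 1) - 1*55 = 2456*3 - 55 = 7368 - 55 = 7313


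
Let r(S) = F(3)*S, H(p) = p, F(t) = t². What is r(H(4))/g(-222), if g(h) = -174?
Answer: -6/29 ≈ -0.20690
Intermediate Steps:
r(S) = 9*S (r(S) = 3²*S = 9*S)
r(H(4))/g(-222) = (9*4)/(-174) = 36*(-1/174) = -6/29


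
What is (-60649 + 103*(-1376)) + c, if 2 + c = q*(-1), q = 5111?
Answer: -207490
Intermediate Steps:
c = -5113 (c = -2 + 5111*(-1) = -2 - 5111 = -5113)
(-60649 + 103*(-1376)) + c = (-60649 + 103*(-1376)) - 5113 = (-60649 - 141728) - 5113 = -202377 - 5113 = -207490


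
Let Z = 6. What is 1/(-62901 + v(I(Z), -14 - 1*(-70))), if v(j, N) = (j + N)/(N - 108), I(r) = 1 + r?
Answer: -52/3270915 ≈ -1.5898e-5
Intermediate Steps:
v(j, N) = (N + j)/(-108 + N)
1/(-62901 + v(I(Z), -14 - 1*(-70))) = 1/(-62901 + ((-14 - 1*(-70)) + (1 + 6))/(-108 + (-14 - 1*(-70)))) = 1/(-62901 + ((-14 + 70) + 7)/(-108 + (-14 + 70))) = 1/(-62901 + (56 + 7)/(-108 + 56)) = 1/(-62901 + 63/(-52)) = 1/(-62901 - 1/52*63) = 1/(-62901 - 63/52) = 1/(-3270915/52) = -52/3270915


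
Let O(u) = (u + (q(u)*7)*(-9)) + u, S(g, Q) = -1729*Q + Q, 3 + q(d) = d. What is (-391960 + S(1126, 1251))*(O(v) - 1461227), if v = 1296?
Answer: 3932919566672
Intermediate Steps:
q(d) = -3 + d
S(g, Q) = -1728*Q
O(u) = 189 - 61*u (O(u) = (u + ((-3 + u)*7)*(-9)) + u = (u + (-21 + 7*u)*(-9)) + u = (u + (189 - 63*u)) + u = (189 - 62*u) + u = 189 - 61*u)
(-391960 + S(1126, 1251))*(O(v) - 1461227) = (-391960 - 1728*1251)*((189 - 61*1296) - 1461227) = (-391960 - 2161728)*((189 - 79056) - 1461227) = -2553688*(-78867 - 1461227) = -2553688*(-1540094) = 3932919566672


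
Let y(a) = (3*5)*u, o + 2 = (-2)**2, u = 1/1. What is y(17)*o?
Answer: 30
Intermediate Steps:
u = 1 (u = 1*1 = 1)
o = 2 (o = -2 + (-2)**2 = -2 + 4 = 2)
y(a) = 15 (y(a) = (3*5)*1 = 15*1 = 15)
y(17)*o = 15*2 = 30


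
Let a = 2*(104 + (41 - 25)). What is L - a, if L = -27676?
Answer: -27916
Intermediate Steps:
a = 240 (a = 2*(104 + 16) = 2*120 = 240)
L - a = -27676 - 1*240 = -27676 - 240 = -27916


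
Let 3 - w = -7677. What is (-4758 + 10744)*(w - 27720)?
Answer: -119959440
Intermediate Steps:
w = 7680 (w = 3 - 1*(-7677) = 3 + 7677 = 7680)
(-4758 + 10744)*(w - 27720) = (-4758 + 10744)*(7680 - 27720) = 5986*(-20040) = -119959440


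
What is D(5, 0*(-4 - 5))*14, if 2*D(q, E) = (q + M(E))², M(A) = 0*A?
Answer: 175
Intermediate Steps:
M(A) = 0
D(q, E) = q²/2 (D(q, E) = (q + 0)²/2 = q²/2)
D(5, 0*(-4 - 5))*14 = ((½)*5²)*14 = ((½)*25)*14 = (25/2)*14 = 175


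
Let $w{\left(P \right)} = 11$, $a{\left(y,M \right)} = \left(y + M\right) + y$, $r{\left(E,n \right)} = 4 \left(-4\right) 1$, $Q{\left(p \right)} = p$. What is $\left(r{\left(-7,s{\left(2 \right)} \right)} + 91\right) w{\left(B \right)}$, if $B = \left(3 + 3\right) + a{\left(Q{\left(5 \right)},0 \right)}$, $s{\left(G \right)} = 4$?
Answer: $825$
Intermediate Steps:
$r{\left(E,n \right)} = -16$ ($r{\left(E,n \right)} = \left(-16\right) 1 = -16$)
$a{\left(y,M \right)} = M + 2 y$ ($a{\left(y,M \right)} = \left(M + y\right) + y = M + 2 y$)
$B = 16$ ($B = \left(3 + 3\right) + \left(0 + 2 \cdot 5\right) = 6 + \left(0 + 10\right) = 6 + 10 = 16$)
$\left(r{\left(-7,s{\left(2 \right)} \right)} + 91\right) w{\left(B \right)} = \left(-16 + 91\right) 11 = 75 \cdot 11 = 825$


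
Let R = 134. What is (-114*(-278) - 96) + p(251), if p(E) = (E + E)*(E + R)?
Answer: 224866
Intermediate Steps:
p(E) = 2*E*(134 + E) (p(E) = (E + E)*(E + 134) = (2*E)*(134 + E) = 2*E*(134 + E))
(-114*(-278) - 96) + p(251) = (-114*(-278) - 96) + 2*251*(134 + 251) = (31692 - 96) + 2*251*385 = 31596 + 193270 = 224866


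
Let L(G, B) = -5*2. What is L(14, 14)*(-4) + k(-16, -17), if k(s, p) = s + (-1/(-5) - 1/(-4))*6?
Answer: 267/10 ≈ 26.700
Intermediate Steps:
L(G, B) = -10
k(s, p) = 27/10 + s (k(s, p) = s + (-1*(-⅕) - 1*(-¼))*6 = s + (⅕ + ¼)*6 = s + (9/20)*6 = s + 27/10 = 27/10 + s)
L(14, 14)*(-4) + k(-16, -17) = -10*(-4) + (27/10 - 16) = 40 - 133/10 = 267/10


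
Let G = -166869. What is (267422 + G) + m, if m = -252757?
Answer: -152204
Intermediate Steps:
(267422 + G) + m = (267422 - 166869) - 252757 = 100553 - 252757 = -152204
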